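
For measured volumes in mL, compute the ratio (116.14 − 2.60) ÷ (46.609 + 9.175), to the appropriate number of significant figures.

116.14 − 2.60 = 113.54, limited to 2 d.p. → 5 s.f.; 46.609 + 9.175 = 55.784, limited to 3 d.p. → 5 s.f.
Carrying full precision, 113.54 ÷ 55.784 = 2.03535063818…; keep min(5, 5) = 5 s.f.
Rounded to 5 significant figures: 2.0354.

2.0354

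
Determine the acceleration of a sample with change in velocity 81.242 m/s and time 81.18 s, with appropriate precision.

1.001 m/s²

acceleration = 81.242 m/s ÷ 81.18 s = 1.00076373491… m/s².
81.242 has 5 significant figures; 81.18 has 4.
Division/multiplication keeps the fewest: 4 significant figures.
Rounded: 1.001 m/s².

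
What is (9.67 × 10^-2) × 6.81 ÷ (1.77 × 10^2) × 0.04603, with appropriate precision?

1.71 × 10^-4

(9.67 × 10^-2) × 6.81 ÷ (1.77 × 10^2) × 0.04603 = 0.000171254224915…
Multiplication/division keeps the fewest significant figures: 9.67 × 10^-2 → 3 s.f., 6.81 → 3 s.f., 1.77 × 10^2 → 3 s.f., 0.04603 → 4 s.f.; limit is 3.
Rounded to 3 significant figures: 1.71 × 10^-4.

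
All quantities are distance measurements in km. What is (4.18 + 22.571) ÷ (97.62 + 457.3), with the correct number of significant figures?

4.18 + 22.571 = 26.751, limited to 2 d.p. → 4 s.f.; 97.62 + 457.3 = 554.92, limited to 1 d.p. → 4 s.f.
Carrying full precision, 26.751 ÷ 554.92 = 0.0482069487494…; keep min(4, 4) = 4 s.f.
Rounded to 4 significant figures: 0.04821.

0.04821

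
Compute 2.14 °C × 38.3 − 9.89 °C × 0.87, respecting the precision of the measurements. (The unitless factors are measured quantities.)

2.14 × 38.3 = 81.962 → 82.0 °C (3 s.f., last digit at the 10^-1 place).
9.89 × 0.87 = 8.6043 → 8.6 °C (2 s.f., last digit at the 10^-1 place).
Difference: 73.3577 °C; keep the coarser place, 10^-1.
Result: 73.4 °C.

73.4 °C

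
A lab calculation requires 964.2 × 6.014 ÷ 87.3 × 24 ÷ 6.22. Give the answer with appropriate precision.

964.2 × 6.014 ÷ 87.3 × 24 ÷ 6.22 = 256.293247588…
Multiplication/division keeps the fewest significant figures: 964.2 → 4 s.f., 6.014 → 4 s.f., 87.3 → 3 s.f., 24 → 2 s.f., 6.22 → 3 s.f.; limit is 2.
Rounded to 2 significant figures: 2.6 × 10².

2.6 × 10²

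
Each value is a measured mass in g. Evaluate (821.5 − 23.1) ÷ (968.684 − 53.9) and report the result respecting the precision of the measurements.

821.5 − 23.1 = 798.4, limited to 1 d.p. → 4 s.f.; 968.684 − 53.9 = 914.784, limited to 1 d.p. → 4 s.f.
Carrying full precision, 798.4 ÷ 914.784 = 0.872774337986…; keep min(4, 4) = 4 s.f.
Rounded to 4 significant figures: 0.8728.

0.8728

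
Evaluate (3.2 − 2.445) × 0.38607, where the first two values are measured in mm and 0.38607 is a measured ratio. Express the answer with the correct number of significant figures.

3.2 mm − 2.445 mm = 0.755 mm; the difference is limited to 1 decimal place (1 s.f.).
Carrying full precision, 0.755 × 0.38607 = 0.29148285 mm; 0.38607 has 5 s.f., so the result keeps min(1, 5) = 1 s.f.
Rounded to 1 significant figure: 0.3 mm.

0.3 mm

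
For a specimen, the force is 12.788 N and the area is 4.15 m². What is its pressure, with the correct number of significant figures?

3.08 Pa

pressure = 12.788 N ÷ 4.15 m² = 3.08144578313… Pa.
12.788 has 5 significant figures; 4.15 has 3.
Division/multiplication keeps the fewest: 3 significant figures.
Rounded: 3.08 Pa.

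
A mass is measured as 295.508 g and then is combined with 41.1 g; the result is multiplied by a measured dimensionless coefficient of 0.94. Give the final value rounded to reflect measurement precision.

3.2 × 10² g

295.508 g + 41.1 g = 336.608 g; the sum is limited to 1 decimal place (4 s.f.).
Carrying full precision, 336.608 × 0.94 = 316.41152 g; 0.94 has 2 s.f., so the result keeps min(4, 2) = 2 s.f.
Rounded to 2 significant figures: 3.2 × 10² g.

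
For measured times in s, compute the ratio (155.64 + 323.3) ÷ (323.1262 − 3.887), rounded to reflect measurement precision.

1.500

155.64 + 323.3 = 478.94, limited to 1 d.p. → 4 s.f.; 323.1262 − 3.887 = 319.2392, limited to 3 d.p. → 6 s.f.
Carrying full precision, 478.94 ÷ 319.2392 = 1.50025435473…; keep min(4, 6) = 4 s.f.
Rounded to 4 significant figures: 1.500.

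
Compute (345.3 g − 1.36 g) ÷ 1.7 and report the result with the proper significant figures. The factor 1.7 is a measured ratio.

2.0 × 10^2 g

345.3 g − 1.36 g = 343.94 g; the difference is limited to 1 decimal place (4 s.f.).
Carrying full precision, 343.94 ÷ 1.7 = 202.317647059… g; 1.7 has 2 s.f., so the result keeps min(4, 2) = 2 s.f.
Rounded to 2 significant figures: 2.0 × 10^2 g.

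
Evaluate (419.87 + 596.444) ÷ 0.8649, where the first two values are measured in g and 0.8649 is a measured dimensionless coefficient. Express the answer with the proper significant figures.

419.87 g + 596.444 g = 1016.314 g; the sum is limited to 2 decimal places (6 s.f.).
Carrying full precision, 1016.314 ÷ 0.8649 = 1175.06532547… g; 0.8649 has 4 s.f., so the result keeps min(6, 4) = 4 s.f.
Rounded to 4 significant figures: 1175 g.

1175 g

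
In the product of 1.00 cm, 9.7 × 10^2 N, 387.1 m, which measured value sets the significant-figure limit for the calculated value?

1.00 cm → 3 s.f.; 9.7 × 10^2 N → 2 s.f.; 387.1 m → 4 s.f.
The fewest is 2 significant figures, from 9.7 × 10^2 N.

9.7 × 10^2 N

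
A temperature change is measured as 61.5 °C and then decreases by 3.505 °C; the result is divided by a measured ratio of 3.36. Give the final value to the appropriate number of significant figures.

17.3 °C

61.5 °C − 3.505 °C = 57.995 °C; the difference is limited to 1 decimal place (3 s.f.).
Carrying full precision, 57.995 ÷ 3.36 = 17.2604166667… °C; 3.36 has 3 s.f., so the result keeps min(3, 3) = 3 s.f.
Rounded to 3 significant figures: 17.3 °C.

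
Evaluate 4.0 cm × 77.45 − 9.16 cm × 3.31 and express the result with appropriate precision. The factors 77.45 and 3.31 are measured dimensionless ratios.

2.8 × 10^2 cm

4.0 × 77.45 = 309.8 → 3.1 × 10^2 cm (2 s.f., last digit at the 10^1 place).
9.16 × 3.31 = 30.3196 → 30.3 cm (3 s.f., last digit at the 10^-1 place).
Difference: 279.4804 cm; keep the coarser place, 10^1.
Result: 2.8 × 10^2 cm.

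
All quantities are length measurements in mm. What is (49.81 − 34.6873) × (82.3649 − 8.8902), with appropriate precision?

49.81 − 34.6873 = 15.1227, limited to 2 d.p. → 4 s.f.; 82.3649 − 8.8902 = 73.4747, limited to 4 d.p. → 6 s.f.
Carrying full precision, 15.1227 × 73.4747 = 1111.13584569; keep min(4, 6) = 4 s.f.
Rounded to 4 significant figures: 1111 mm².

1111 mm²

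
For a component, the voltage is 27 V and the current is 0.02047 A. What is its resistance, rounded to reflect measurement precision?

resistance = 27 V ÷ 0.02047 A = 1319.00341964… Ω.
27 has 2 significant figures; 0.02047 has 4.
Division/multiplication keeps the fewest: 2 significant figures.
Rounded: 1.3 × 10^3 Ω.

1.3 × 10^3 Ω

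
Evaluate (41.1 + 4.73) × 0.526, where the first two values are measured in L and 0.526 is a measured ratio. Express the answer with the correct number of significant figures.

24.1 L

41.1 L + 4.73 L = 45.83 L; the sum is limited to 1 decimal place (3 s.f.).
Carrying full precision, 45.83 × 0.526 = 24.10658 L; 0.526 has 3 s.f., so the result keeps min(3, 3) = 3 s.f.
Rounded to 3 significant figures: 24.1 L.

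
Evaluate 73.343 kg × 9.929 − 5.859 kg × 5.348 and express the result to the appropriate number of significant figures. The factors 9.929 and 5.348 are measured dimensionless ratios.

73.343 × 9.929 = 728.222647 → 728.2 kg (4 s.f., last digit at the 10^-1 place).
5.859 × 5.348 = 31.333932 → 31.33 kg (4 s.f., last digit at the 10^-2 place).
Difference: 696.888715 kg; keep the coarser place, 10^-1.
Result: 696.9 kg.

696.9 kg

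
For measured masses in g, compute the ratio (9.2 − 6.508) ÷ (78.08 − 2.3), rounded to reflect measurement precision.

9.2 − 6.508 = 2.692, limited to 1 d.p. → 2 s.f.; 78.08 − 2.3 = 75.78, limited to 1 d.p. → 3 s.f.
Carrying full precision, 2.692 ÷ 75.78 = 0.0355238849301…; keep min(2, 3) = 2 s.f.
Rounded to 2 significant figures: 0.036.

0.036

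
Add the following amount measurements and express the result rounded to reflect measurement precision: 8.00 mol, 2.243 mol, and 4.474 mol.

14.72 mol

8.00 mol + 2.243 mol + 4.474 mol = 14.717 mol.
Addition/subtraction keeps the fewest decimal places: 8.00 → 2 decimal places, 2.243 → 3 decimal places, 4.474 → 3 decimal places; limit is 2.
Rounded to 2 decimal places: 14.72 mol.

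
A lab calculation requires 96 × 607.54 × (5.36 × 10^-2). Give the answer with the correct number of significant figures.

96 × 607.54 × (5.36 × 10^-2) = 3126.157824
Multiplication/division keeps the fewest significant figures: 96 → 2 s.f., 607.54 → 5 s.f., 5.36 × 10^-2 → 3 s.f.; limit is 2.
Rounded to 2 significant figures: 3.1 × 10^3.

3.1 × 10^3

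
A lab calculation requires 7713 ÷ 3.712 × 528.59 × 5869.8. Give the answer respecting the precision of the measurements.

6.447 × 10⁹

7713 ÷ 3.712 × 528.59 × 5869.8 = 6.44699911368 × 10^9…
Multiplication/division keeps the fewest significant figures: 7713 → 4 s.f., 3.712 → 4 s.f., 528.59 → 5 s.f., 5869.8 → 5 s.f.; limit is 4.
Rounded to 4 significant figures: 6.447 × 10⁹.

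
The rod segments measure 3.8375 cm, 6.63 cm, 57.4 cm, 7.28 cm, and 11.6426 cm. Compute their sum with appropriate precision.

3.8375 cm + 6.63 cm + 57.4 cm + 7.28 cm + 11.6426 cm = 86.7901 cm.
Addition/subtraction keeps the fewest decimal places: 3.8375 → 4 decimal places, 6.63 → 2 decimal places, 57.4 → 1 decimal place, 7.28 → 2 decimal places, 11.6426 → 4 decimal places; limit is 1.
Rounded to 1 decimal place: 86.8 cm.

86.8 cm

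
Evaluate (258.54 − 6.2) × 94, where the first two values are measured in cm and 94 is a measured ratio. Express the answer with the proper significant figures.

258.54 cm − 6.2 cm = 252.34 cm; the difference is limited to 1 decimal place (4 s.f.).
Carrying full precision, 252.34 × 94 = 23719.96 cm; 94 has 2 s.f., so the result keeps min(4, 2) = 2 s.f.
Rounded to 2 significant figures: 2.4 × 10⁴ cm.

2.4 × 10⁴ cm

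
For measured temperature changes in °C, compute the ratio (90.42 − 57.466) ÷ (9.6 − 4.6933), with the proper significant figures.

90.42 − 57.466 = 32.954, limited to 2 d.p. → 4 s.f.; 9.6 − 4.6933 = 4.9067, limited to 1 d.p. → 2 s.f.
Carrying full precision, 32.954 ÷ 4.9067 = 6.71612285243…; keep min(4, 2) = 2 s.f.
Rounded to 2 significant figures: 6.7.

6.7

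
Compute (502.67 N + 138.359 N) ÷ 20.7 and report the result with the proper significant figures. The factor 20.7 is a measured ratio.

502.67 N + 138.359 N = 641.029 N; the sum is limited to 2 decimal places (5 s.f.).
Carrying full precision, 641.029 ÷ 20.7 = 30.9675845411… N; 20.7 has 3 s.f., so the result keeps min(5, 3) = 3 s.f.
Rounded to 3 significant figures: 31.0 N.

31.0 N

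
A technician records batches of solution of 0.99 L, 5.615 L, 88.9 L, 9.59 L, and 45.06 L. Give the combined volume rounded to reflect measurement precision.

0.99 L + 5.615 L + 88.9 L + 9.59 L + 45.06 L = 150.155 L.
Addition/subtraction keeps the fewest decimal places: 0.99 → 2 decimal places, 5.615 → 3 decimal places, 88.9 → 1 decimal place, 9.59 → 2 decimal places, 45.06 → 2 decimal places; limit is 1.
Rounded to 1 decimal place: 150.2 L.

150.2 L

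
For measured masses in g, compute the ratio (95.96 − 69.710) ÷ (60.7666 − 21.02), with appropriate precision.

0.6604

95.96 − 69.710 = 26.250, limited to 2 d.p. → 4 s.f.; 60.7666 − 21.02 = 39.7466, limited to 2 d.p. → 4 s.f.
Carrying full precision, 26.250 ÷ 39.7466 = 0.66043384843…; keep min(4, 4) = 4 s.f.
Rounded to 4 significant figures: 0.6604.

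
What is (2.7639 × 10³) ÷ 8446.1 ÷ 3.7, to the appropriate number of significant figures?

0.088

(2.7639 × 10³) ÷ 8446.1 ÷ 3.7 = 0.0884431867963…
Multiplication/division keeps the fewest significant figures: 2.7639 × 10³ → 5 s.f., 8446.1 → 5 s.f., 3.7 → 2 s.f.; limit is 2.
Rounded to 2 significant figures: 0.088.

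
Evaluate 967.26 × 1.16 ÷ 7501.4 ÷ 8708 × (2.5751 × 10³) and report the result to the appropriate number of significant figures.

967.26 × 1.16 ÷ 7501.4 ÷ 8708 × (2.5751 × 10³) = 0.0442317957968…
Multiplication/division keeps the fewest significant figures: 967.26 → 5 s.f., 1.16 → 3 s.f., 7501.4 → 5 s.f., 8708 → 4 s.f., 2.5751 × 10³ → 5 s.f.; limit is 3.
Rounded to 3 significant figures: 0.0442.

0.0442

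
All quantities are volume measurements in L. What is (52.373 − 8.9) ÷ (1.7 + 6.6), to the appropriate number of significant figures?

52.373 − 8.9 = 43.473, limited to 1 d.p. → 3 s.f.; 1.7 + 6.6 = 8.3, limited to 1 d.p. → 2 s.f.
Carrying full precision, 43.473 ÷ 8.3 = 5.23771084337…; keep min(3, 2) = 2 s.f.
Rounded to 2 significant figures: 5.2.

5.2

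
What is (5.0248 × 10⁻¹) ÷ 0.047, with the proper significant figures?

(5.0248 × 10⁻¹) ÷ 0.047 = 10.6910638298…
Multiplication/division keeps the fewest significant figures: 5.0248 × 10⁻¹ → 5 s.f., 0.047 → 2 s.f.; limit is 2.
Rounded to 2 significant figures: 11.

11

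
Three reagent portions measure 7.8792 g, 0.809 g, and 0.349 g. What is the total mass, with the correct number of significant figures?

7.8792 g + 0.809 g + 0.349 g = 9.0372 g.
Addition/subtraction keeps the fewest decimal places: 7.8792 → 4 decimal places, 0.809 → 3 decimal places, 0.349 → 3 decimal places; limit is 3.
Rounded to 3 decimal places: 9.037 g.

9.037 g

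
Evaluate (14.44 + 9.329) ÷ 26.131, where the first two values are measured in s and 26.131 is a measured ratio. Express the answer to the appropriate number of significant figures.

9.096 × 10⁻¹ s

14.44 s + 9.329 s = 23.769 s; the sum is limited to 2 decimal places (4 s.f.).
Carrying full precision, 23.769 ÷ 26.131 = 0.909609276338… s; 26.131 has 5 s.f., so the result keeps min(4, 5) = 4 s.f.
Rounded to 4 significant figures: 9.096 × 10⁻¹ s.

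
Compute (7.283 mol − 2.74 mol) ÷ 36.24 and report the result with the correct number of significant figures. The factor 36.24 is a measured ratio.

0.125 mol

7.283 mol − 2.74 mol = 4.543 mol; the difference is limited to 2 decimal places (3 s.f.).
Carrying full precision, 4.543 ÷ 36.24 = 0.125358719647… mol; 36.24 has 4 s.f., so the result keeps min(3, 4) = 3 s.f.
Rounded to 3 significant figures: 0.125 mol.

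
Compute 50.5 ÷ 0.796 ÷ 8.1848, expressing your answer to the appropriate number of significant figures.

50.5 ÷ 0.796 ÷ 8.1848 = 7.75122312766…
Multiplication/division keeps the fewest significant figures: 50.5 → 3 s.f., 0.796 → 3 s.f., 8.1848 → 5 s.f.; limit is 3.
Rounded to 3 significant figures: 7.75.

7.75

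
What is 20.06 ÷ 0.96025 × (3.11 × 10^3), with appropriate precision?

20.06 ÷ 0.96025 × (3.11 × 10^3) = 64969.1226243…
Multiplication/division keeps the fewest significant figures: 20.06 → 4 s.f., 0.96025 → 5 s.f., 3.11 × 10^3 → 3 s.f.; limit is 3.
Rounded to 3 significant figures: 6.50 × 10^4.

6.50 × 10^4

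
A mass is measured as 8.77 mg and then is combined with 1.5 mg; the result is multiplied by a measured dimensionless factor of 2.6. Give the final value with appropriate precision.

8.77 mg + 1.5 mg = 10.27 mg; the sum is limited to 1 decimal place (3 s.f.).
Carrying full precision, 10.27 × 2.6 = 26.702 mg; 2.6 has 2 s.f., so the result keeps min(3, 2) = 2 s.f.
Rounded to 2 significant figures: 27 mg.

27 mg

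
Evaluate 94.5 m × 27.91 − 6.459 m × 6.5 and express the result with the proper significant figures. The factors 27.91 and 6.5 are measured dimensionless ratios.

2.60 × 10³ m

94.5 × 27.91 = 2637.495 → 2.64 × 10³ m (3 s.f., last digit at the 10^1 place).
6.459 × 6.5 = 41.9835 → 42 m (2 s.f., last digit at the 10^0 place).
Difference: 2595.5115 m; keep the coarser place, 10^1.
Result: 2.60 × 10³ m.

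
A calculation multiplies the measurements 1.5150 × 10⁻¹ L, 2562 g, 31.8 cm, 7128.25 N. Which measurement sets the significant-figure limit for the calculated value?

31.8 cm

1.5150 × 10⁻¹ L → 5 s.f.; 2562 g → 4 s.f.; 31.8 cm → 3 s.f.; 7128.25 N → 6 s.f.
The fewest is 3 significant figures, from 31.8 cm.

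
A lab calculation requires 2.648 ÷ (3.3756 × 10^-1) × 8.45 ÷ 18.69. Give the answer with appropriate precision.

3.55

2.648 ÷ (3.3756 × 10^-1) × 8.45 ÷ 18.69 = 3.54661796922…
Multiplication/division keeps the fewest significant figures: 2.648 → 4 s.f., 3.3756 × 10^-1 → 5 s.f., 8.45 → 3 s.f., 18.69 → 4 s.f.; limit is 3.
Rounded to 3 significant figures: 3.55.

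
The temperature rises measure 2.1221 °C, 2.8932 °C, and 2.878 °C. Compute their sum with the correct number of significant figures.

2.1221 °C + 2.8932 °C + 2.878 °C = 7.8933 °C.
Addition/subtraction keeps the fewest decimal places: 2.1221 → 4 decimal places, 2.8932 → 4 decimal places, 2.878 → 3 decimal places; limit is 3.
Rounded to 3 decimal places: 7.893 °C.

7.893 °C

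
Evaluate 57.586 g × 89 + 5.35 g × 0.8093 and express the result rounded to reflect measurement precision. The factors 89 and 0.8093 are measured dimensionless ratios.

5.1 × 10^3 g

57.586 × 89 = 5125.154 → 5.1 × 10^3 g (2 s.f., last digit at the 10^2 place).
5.35 × 0.8093 = 4.329755 → 4.33 g (3 s.f., last digit at the 10^-2 place).
Sum: 5129.483755 g; keep the coarser place, 10^2.
Result: 5.1 × 10^3 g.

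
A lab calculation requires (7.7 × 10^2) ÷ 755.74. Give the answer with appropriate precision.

1.0

(7.7 × 10^2) ÷ 755.74 = 1.01886892317…
Multiplication/division keeps the fewest significant figures: 7.7 × 10^2 → 2 s.f., 755.74 → 5 s.f.; limit is 2.
Rounded to 2 significant figures: 1.0.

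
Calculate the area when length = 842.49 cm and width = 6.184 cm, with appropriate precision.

area = 842.49 cm × 6.184 cm = 5209.95816 cm².
842.49 has 5 significant figures; 6.184 has 4.
Division/multiplication keeps the fewest: 4 significant figures.
Rounded: 5210. cm².

5210. cm²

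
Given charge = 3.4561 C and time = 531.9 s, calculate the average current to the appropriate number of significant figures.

0.006498 A

average current = 3.4561 C ÷ 531.9 s = 0.0064976499342… A.
3.4561 has 5 significant figures; 531.9 has 4.
Division/multiplication keeps the fewest: 4 significant figures.
Rounded: 0.006498 A.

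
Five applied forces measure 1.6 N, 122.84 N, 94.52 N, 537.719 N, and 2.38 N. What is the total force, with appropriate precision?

1.6 N + 122.84 N + 94.52 N + 537.719 N + 2.38 N = 759.059 N.
Addition/subtraction keeps the fewest decimal places: 1.6 → 1 decimal place, 122.84 → 2 decimal places, 94.52 → 2 decimal places, 537.719 → 3 decimal places, 2.38 → 2 decimal places; limit is 1.
Rounded to 1 decimal place: 759.1 N.

759.1 N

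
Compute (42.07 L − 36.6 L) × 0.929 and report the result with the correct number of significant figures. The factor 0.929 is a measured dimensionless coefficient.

5.1 L

42.07 L − 36.6 L = 5.47 L; the difference is limited to 1 decimal place (2 s.f.).
Carrying full precision, 5.47 × 0.929 = 5.08163 L; 0.929 has 3 s.f., so the result keeps min(2, 3) = 2 s.f.
Rounded to 2 significant figures: 5.1 L.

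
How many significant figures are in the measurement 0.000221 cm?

3

0.000221: leading zeros are not significant.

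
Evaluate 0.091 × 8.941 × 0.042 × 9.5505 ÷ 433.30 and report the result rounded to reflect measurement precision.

7.5 × 10⁻⁴

0.091 × 8.941 × 0.042 × 9.5505 ÷ 433.30 = 0.00075320673979…
Multiplication/division keeps the fewest significant figures: 0.091 → 2 s.f., 8.941 → 4 s.f., 0.042 → 2 s.f., 9.5505 → 5 s.f., 433.30 → 5 s.f.; limit is 2.
Rounded to 2 significant figures: 7.5 × 10⁻⁴.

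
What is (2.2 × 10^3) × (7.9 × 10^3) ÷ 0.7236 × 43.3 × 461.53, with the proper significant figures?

(2.2 × 10^3) × (7.9 × 10^3) ÷ 0.7236 × 43.3 × 461.53 = 4.79997578248 × 10^11…
Multiplication/division keeps the fewest significant figures: 2.2 × 10^3 → 2 s.f., 7.9 × 10^3 → 2 s.f., 0.7236 → 4 s.f., 43.3 → 3 s.f., 461.53 → 5 s.f.; limit is 2.
Rounded to 2 significant figures: 4.8 × 10^11.

4.8 × 10^11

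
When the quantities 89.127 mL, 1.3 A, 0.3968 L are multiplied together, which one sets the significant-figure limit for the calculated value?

89.127 mL → 5 s.f.; 1.3 A → 2 s.f.; 0.3968 L → 4 s.f.
The fewest is 2 significant figures, from 1.3 A.

1.3 A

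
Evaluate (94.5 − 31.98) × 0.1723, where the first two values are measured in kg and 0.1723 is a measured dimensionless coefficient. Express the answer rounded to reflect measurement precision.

94.5 kg − 31.98 kg = 62.52 kg; the difference is limited to 1 decimal place (3 s.f.).
Carrying full precision, 62.52 × 0.1723 = 10.772196 kg; 0.1723 has 4 s.f., so the result keeps min(3, 4) = 3 s.f.
Rounded to 3 significant figures: 10.8 kg.

10.8 kg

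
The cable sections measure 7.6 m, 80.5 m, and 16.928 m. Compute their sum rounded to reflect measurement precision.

105.0 m

7.6 m + 80.5 m + 16.928 m = 105.028 m.
Addition/subtraction keeps the fewest decimal places: 7.6 → 1 decimal place, 80.5 → 1 decimal place, 16.928 → 3 decimal places; limit is 1.
Rounded to 1 decimal place: 105.0 m.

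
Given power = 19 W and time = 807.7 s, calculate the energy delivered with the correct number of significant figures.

energy delivered = 19 W × 807.7 s = 15346.3 J.
19 has 2 significant figures; 807.7 has 4.
Division/multiplication keeps the fewest: 2 significant figures.
Rounded: 1.5 × 10^4 J.

1.5 × 10^4 J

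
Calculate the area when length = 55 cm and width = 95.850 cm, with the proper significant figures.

area = 55 cm × 95.850 cm = 5271.75 cm².
55 has 2 significant figures; 95.850 has 5.
Division/multiplication keeps the fewest: 2 significant figures.
Rounded: 5.3 × 10³ cm².

5.3 × 10³ cm²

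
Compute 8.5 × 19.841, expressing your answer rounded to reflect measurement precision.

1.7 × 10²

8.5 × 19.841 = 168.6485
Multiplication/division keeps the fewest significant figures: 8.5 → 2 s.f., 19.841 → 5 s.f.; limit is 2.
Rounded to 2 significant figures: 1.7 × 10².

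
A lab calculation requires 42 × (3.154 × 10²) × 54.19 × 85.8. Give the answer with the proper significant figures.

6.2 × 10⁷

42 × (3.154 × 10²) × 54.19 × 85.8 = 61591023.0936
Multiplication/division keeps the fewest significant figures: 42 → 2 s.f., 3.154 × 10² → 4 s.f., 54.19 → 4 s.f., 85.8 → 3 s.f.; limit is 2.
Rounded to 2 significant figures: 6.2 × 10⁷.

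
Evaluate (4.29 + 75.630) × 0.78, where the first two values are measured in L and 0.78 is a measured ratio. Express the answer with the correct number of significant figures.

4.29 L + 75.630 L = 79.920 L; the sum is limited to 2 decimal places (4 s.f.).
Carrying full precision, 79.920 × 0.78 = 62.3376 L; 0.78 has 2 s.f., so the result keeps min(4, 2) = 2 s.f.
Rounded to 2 significant figures: 62 L.

62 L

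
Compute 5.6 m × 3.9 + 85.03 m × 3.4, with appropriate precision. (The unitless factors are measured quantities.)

3.1 × 10^2 m

5.6 × 3.9 = 21.84 → 22 m (2 s.f., last digit at the 10^0 place).
85.03 × 3.4 = 289.102 → 2.9 × 10^2 m (2 s.f., last digit at the 10^1 place).
Sum: 310.942 m; keep the coarser place, 10^1.
Result: 3.1 × 10^2 m.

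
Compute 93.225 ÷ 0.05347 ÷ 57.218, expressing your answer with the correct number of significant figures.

30.47

93.225 ÷ 0.05347 ÷ 57.218 = 30.4711983749…
Multiplication/division keeps the fewest significant figures: 93.225 → 5 s.f., 0.05347 → 4 s.f., 57.218 → 5 s.f.; limit is 4.
Rounded to 4 significant figures: 30.47.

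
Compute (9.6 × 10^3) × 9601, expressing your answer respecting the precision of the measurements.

(9.6 × 10^3) × 9601 = 92169600
Multiplication/division keeps the fewest significant figures: 9.6 × 10^3 → 2 s.f., 9601 → 4 s.f.; limit is 2.
Rounded to 2 significant figures: 9.2 × 10^7.

9.2 × 10^7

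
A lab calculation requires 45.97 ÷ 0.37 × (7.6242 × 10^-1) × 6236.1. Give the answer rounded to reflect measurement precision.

45.97 ÷ 0.37 × (7.6242 × 10^-1) × 6236.1 = 590717.899544…
Multiplication/division keeps the fewest significant figures: 45.97 → 4 s.f., 0.37 → 2 s.f., 7.6242 × 10^-1 → 5 s.f., 6236.1 → 5 s.f.; limit is 2.
Rounded to 2 significant figures: 5.9 × 10^5.

5.9 × 10^5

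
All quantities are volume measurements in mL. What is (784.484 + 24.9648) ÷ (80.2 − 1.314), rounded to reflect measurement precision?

10.3

784.484 + 24.9648 = 809.4488, limited to 3 d.p. → 6 s.f.; 80.2 − 1.314 = 78.886, limited to 1 d.p. → 3 s.f.
Carrying full precision, 809.4488 ÷ 78.886 = 10.2609943463…; keep min(6, 3) = 3 s.f.
Rounded to 3 significant figures: 10.3.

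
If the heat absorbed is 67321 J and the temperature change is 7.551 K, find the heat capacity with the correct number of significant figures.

heat capacity = 67321 J ÷ 7.551 K = 8915.50787975… J/K.
67321 has 5 significant figures; 7.551 has 4.
Division/multiplication keeps the fewest: 4 significant figures.
Rounded: 8916 J/K.

8916 J/K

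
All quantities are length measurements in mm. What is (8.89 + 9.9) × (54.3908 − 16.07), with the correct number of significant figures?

7.20 × 10² mm²

8.89 + 9.9 = 18.79, limited to 1 d.p. → 3 s.f.; 54.3908 − 16.07 = 38.3208, limited to 2 d.p. → 4 s.f.
Carrying full precision, 18.79 × 38.3208 = 720.047832; keep min(3, 4) = 3 s.f.
Rounded to 3 significant figures: 7.20 × 10² mm².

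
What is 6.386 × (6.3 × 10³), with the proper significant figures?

4.0 × 10⁴

6.386 × (6.3 × 10³) = 40231.8
Multiplication/division keeps the fewest significant figures: 6.386 → 4 s.f., 6.3 × 10³ → 2 s.f.; limit is 2.
Rounded to 2 significant figures: 4.0 × 10⁴.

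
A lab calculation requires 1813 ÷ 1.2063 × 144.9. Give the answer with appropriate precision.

2.178 × 10^5

1813 ÷ 1.2063 × 144.9 = 217776.423775…
Multiplication/division keeps the fewest significant figures: 1813 → 4 s.f., 1.2063 → 5 s.f., 144.9 → 4 s.f.; limit is 4.
Rounded to 4 significant figures: 2.178 × 10^5.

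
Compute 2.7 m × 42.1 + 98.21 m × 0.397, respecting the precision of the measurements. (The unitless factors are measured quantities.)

1.5 × 10² m

2.7 × 42.1 = 113.67 → 1.1 × 10² m (2 s.f., last digit at the 10^1 place).
98.21 × 0.397 = 38.98937 → 39.0 m (3 s.f., last digit at the 10^-1 place).
Sum: 152.65937 m; keep the coarser place, 10^1.
Result: 1.5 × 10² m.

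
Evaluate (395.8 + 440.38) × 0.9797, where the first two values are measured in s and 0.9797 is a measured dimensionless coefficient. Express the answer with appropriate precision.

395.8 s + 440.38 s = 836.18 s; the sum is limited to 1 decimal place (4 s.f.).
Carrying full precision, 836.18 × 0.9797 = 819.205546 s; 0.9797 has 4 s.f., so the result keeps min(4, 4) = 4 s.f.
Rounded to 4 significant figures: 819.2 s.

819.2 s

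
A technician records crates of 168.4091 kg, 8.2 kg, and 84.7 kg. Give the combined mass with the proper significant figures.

2.613 × 10² kg

168.4091 kg + 8.2 kg + 84.7 kg = 261.3091 kg.
Addition/subtraction keeps the fewest decimal places: 168.4091 → 4 decimal places, 8.2 → 1 decimal place, 84.7 → 1 decimal place; limit is 1.
Rounded to 1 decimal place: 2.613 × 10² kg.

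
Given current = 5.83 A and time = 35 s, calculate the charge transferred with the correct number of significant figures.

2.0 × 10^2 C

charge transferred = 5.83 A × 35 s = 204.05 C.
5.83 has 3 significant figures; 35 has 2.
Division/multiplication keeps the fewest: 2 significant figures.
Rounded: 2.0 × 10^2 C.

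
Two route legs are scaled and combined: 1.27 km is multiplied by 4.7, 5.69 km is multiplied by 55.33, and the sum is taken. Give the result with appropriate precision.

321 km

1.27 × 4.7 = 5.969 → 6.0 km (2 s.f., last digit at the 10^-1 place).
5.69 × 55.33 = 314.8277 → 315 km (3 s.f., last digit at the 10^0 place).
Sum: 320.7967 km; keep the coarser place, 10^0.
Result: 321 km.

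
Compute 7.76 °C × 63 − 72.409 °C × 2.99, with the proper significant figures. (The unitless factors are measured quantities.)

7.76 × 63 = 488.88 → 4.9 × 10^2 °C (2 s.f., last digit at the 10^1 place).
72.409 × 2.99 = 216.50291 → 217 °C (3 s.f., last digit at the 10^0 place).
Difference: 272.37709 °C; keep the coarser place, 10^1.
Result: 2.7 × 10^2 °C.

2.7 × 10^2 °C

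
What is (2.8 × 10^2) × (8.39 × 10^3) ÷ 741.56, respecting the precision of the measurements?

(2.8 × 10^2) × (8.39 × 10^3) ÷ 741.56 = 3167.91628459…
Multiplication/division keeps the fewest significant figures: 2.8 × 10^2 → 2 s.f., 8.39 × 10^3 → 3 s.f., 741.56 → 5 s.f.; limit is 2.
Rounded to 2 significant figures: 3.2 × 10^3.

3.2 × 10^3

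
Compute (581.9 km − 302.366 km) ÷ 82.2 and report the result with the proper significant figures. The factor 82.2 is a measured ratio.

3.40 km

581.9 km − 302.366 km = 279.534 km; the difference is limited to 1 decimal place (4 s.f.).
Carrying full precision, 279.534 ÷ 82.2 = 3.40065693431… km; 82.2 has 3 s.f., so the result keeps min(4, 3) = 3 s.f.
Rounded to 3 significant figures: 3.40 km.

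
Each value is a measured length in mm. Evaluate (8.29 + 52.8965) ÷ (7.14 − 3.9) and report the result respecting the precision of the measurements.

8.29 + 52.8965 = 61.1865, limited to 2 d.p. → 4 s.f.; 7.14 − 3.9 = 3.24, limited to 1 d.p. → 2 s.f.
Carrying full precision, 61.1865 ÷ 3.24 = 18.8847222222…; keep min(4, 2) = 2 s.f.
Rounded to 2 significant figures: 19.

19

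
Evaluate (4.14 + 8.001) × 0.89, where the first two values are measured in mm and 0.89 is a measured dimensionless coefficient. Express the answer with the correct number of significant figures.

11 mm

4.14 mm + 8.001 mm = 12.141 mm; the sum is limited to 2 decimal places (4 s.f.).
Carrying full precision, 12.141 × 0.89 = 10.80549 mm; 0.89 has 2 s.f., so the result keeps min(4, 2) = 2 s.f.
Rounded to 2 significant figures: 11 mm.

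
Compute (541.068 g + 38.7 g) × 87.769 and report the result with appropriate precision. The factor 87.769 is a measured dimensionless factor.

5.089 × 10^4 g

541.068 g + 38.7 g = 579.768 g; the sum is limited to 1 decimal place (4 s.f.).
Carrying full precision, 579.768 × 87.769 = 50885.657592 g; 87.769 has 5 s.f., so the result keeps min(4, 5) = 4 s.f.
Rounded to 4 significant figures: 5.089 × 10^4 g.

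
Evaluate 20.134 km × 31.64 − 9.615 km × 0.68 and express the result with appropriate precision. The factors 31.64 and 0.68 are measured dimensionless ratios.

20.134 × 31.64 = 637.03976 → 637.0 km (4 s.f., last digit at the 10^-1 place).
9.615 × 0.68 = 6.5382 → 6.5 km (2 s.f., last digit at the 10^-1 place).
Difference: 630.50156 km; keep the coarser place, 10^-1.
Result: 630.5 km.

630.5 km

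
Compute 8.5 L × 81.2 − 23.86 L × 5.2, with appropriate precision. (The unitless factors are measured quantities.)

8.5 × 81.2 = 690.2 → 6.9 × 10^2 L (2 s.f., last digit at the 10^1 place).
23.86 × 5.2 = 124.072 → 1.2 × 10^2 L (2 s.f., last digit at the 10^1 place).
Difference: 566.128 L; keep the coarser place, 10^1.
Result: 5.7 × 10^2 L.

5.7 × 10^2 L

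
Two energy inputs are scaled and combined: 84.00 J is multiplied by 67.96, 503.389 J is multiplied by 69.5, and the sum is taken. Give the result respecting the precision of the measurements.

4.07 × 10^4 J

84.00 × 67.96 = 5708.64 → 5709 J (4 s.f., last digit at the 10^0 place).
503.389 × 69.5 = 34985.5355 → 3.50 × 10^4 J (3 s.f., last digit at the 10^2 place).
Sum: 40694.1755 J; keep the coarser place, 10^2.
Result: 4.07 × 10^4 J.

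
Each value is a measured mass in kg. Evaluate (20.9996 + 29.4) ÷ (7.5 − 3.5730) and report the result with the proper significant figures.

13

20.9996 + 29.4 = 50.3996, limited to 1 d.p. → 3 s.f.; 7.5 − 3.5730 = 3.9270, limited to 1 d.p. → 2 s.f.
Carrying full precision, 50.3996 ÷ 3.9270 = 12.83412274…; keep min(3, 2) = 2 s.f.
Rounded to 2 significant figures: 13.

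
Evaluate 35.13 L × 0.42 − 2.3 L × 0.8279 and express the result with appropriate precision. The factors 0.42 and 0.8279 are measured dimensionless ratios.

13 L

35.13 × 0.42 = 14.7546 → 15 L (2 s.f., last digit at the 10^0 place).
2.3 × 0.8279 = 1.90417 → 1.9 L (2 s.f., last digit at the 10^-1 place).
Difference: 12.85043 L; keep the coarser place, 10^0.
Result: 13 L.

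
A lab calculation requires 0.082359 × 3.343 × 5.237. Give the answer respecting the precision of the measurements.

0.082359 × 3.343 × 5.237 = 1.44188297947…
Multiplication/division keeps the fewest significant figures: 0.082359 → 5 s.f., 3.343 → 4 s.f., 5.237 → 4 s.f.; limit is 4.
Rounded to 4 significant figures: 1.442.

1.442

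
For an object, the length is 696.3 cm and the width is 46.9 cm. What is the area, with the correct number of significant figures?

3.27 × 10⁴ cm²

area = 696.3 cm × 46.9 cm = 32656.47 cm².
696.3 has 4 significant figures; 46.9 has 3.
Division/multiplication keeps the fewest: 3 significant figures.
Rounded: 3.27 × 10⁴ cm².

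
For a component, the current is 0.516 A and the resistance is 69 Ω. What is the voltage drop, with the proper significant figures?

36 V

voltage drop = 0.516 A × 69 Ω = 35.604 V.
0.516 has 3 significant figures; 69 has 2.
Division/multiplication keeps the fewest: 2 significant figures.
Rounded: 36 V.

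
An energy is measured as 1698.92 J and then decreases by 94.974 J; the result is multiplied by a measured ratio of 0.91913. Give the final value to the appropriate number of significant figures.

1698.92 J − 94.974 J = 1603.946 J; the difference is limited to 2 decimal places (6 s.f.).
Carrying full precision, 1603.946 × 0.91913 = 1474.23488698 J; 0.91913 has 5 s.f., so the result keeps min(6, 5) = 5 s.f.
Rounded to 5 significant figures: 1474.2 J.

1474.2 J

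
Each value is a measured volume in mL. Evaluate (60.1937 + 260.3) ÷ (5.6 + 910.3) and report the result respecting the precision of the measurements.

60.1937 + 260.3 = 320.4937, limited to 1 d.p. → 4 s.f.; 5.6 + 910.3 = 915.9, limited to 1 d.p. → 4 s.f.
Carrying full precision, 320.4937 ÷ 915.9 = 0.349922153073…; keep min(4, 4) = 4 s.f.
Rounded to 4 significant figures: 3.499 × 10⁻¹.

3.499 × 10⁻¹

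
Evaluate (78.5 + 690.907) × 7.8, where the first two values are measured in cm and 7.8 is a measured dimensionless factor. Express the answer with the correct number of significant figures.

6.0 × 10³ cm

78.5 cm + 690.907 cm = 769.407 cm; the sum is limited to 1 decimal place (4 s.f.).
Carrying full precision, 769.407 × 7.8 = 6001.3746 cm; 7.8 has 2 s.f., so the result keeps min(4, 2) = 2 s.f.
Rounded to 2 significant figures: 6.0 × 10³ cm.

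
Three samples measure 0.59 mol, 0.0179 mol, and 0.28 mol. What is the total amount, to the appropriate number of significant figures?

0.59 mol + 0.0179 mol + 0.28 mol = 0.8879 mol.
Addition/subtraction keeps the fewest decimal places: 0.59 → 2 decimal places, 0.0179 → 4 decimal places, 0.28 → 2 decimal places; limit is 2.
Rounded to 2 decimal places: 0.89 mol.

0.89 mol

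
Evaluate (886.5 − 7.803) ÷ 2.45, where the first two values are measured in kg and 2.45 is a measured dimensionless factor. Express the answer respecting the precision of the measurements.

886.5 kg − 7.803 kg = 878.697 kg; the difference is limited to 1 decimal place (4 s.f.).
Carrying full precision, 878.697 ÷ 2.45 = 358.651836735… kg; 2.45 has 3 s.f., so the result keeps min(4, 3) = 3 s.f.
Rounded to 3 significant figures: 359 kg.

359 kg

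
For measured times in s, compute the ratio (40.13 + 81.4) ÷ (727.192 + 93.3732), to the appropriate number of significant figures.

0.1481

40.13 + 81.4 = 121.53, limited to 1 d.p. → 4 s.f.; 727.192 + 93.3732 = 820.5652, limited to 3 d.p. → 6 s.f.
Carrying full precision, 121.53 ÷ 820.5652 = 0.148105232832…; keep min(4, 6) = 4 s.f.
Rounded to 4 significant figures: 0.1481.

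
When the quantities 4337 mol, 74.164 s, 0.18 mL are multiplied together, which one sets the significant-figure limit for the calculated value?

4337 mol → 4 s.f.; 74.164 s → 5 s.f.; 0.18 mL → 2 s.f.
The fewest is 2 significant figures, from 0.18 mL.

0.18 mL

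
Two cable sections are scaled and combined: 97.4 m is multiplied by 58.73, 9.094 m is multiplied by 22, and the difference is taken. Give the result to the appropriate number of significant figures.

97.4 × 58.73 = 5720.302 → 5.72 × 10³ m (3 s.f., last digit at the 10^1 place).
9.094 × 22 = 200.068 → 2.0 × 10² m (2 s.f., last digit at the 10^1 place).
Difference: 5520.234 m; keep the coarser place, 10^1.
Result: 5.52 × 10³ m.

5.52 × 10³ m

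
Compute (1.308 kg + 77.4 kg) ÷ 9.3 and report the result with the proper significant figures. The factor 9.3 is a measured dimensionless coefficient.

1.308 kg + 77.4 kg = 78.708 kg; the sum is limited to 1 decimal place (3 s.f.).
Carrying full precision, 78.708 ÷ 9.3 = 8.46322580645… kg; 9.3 has 2 s.f., so the result keeps min(3, 2) = 2 s.f.
Rounded to 2 significant figures: 8.5 kg.

8.5 kg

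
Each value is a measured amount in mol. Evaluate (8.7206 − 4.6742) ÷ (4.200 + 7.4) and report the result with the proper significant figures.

3.49 × 10⁻¹

8.7206 − 4.6742 = 4.0464, limited to 4 d.p. → 5 s.f.; 4.200 + 7.4 = 11.600, limited to 1 d.p. → 3 s.f.
Carrying full precision, 4.0464 ÷ 11.600 = 0.348827586207…; keep min(5, 3) = 3 s.f.
Rounded to 3 significant figures: 3.49 × 10⁻¹.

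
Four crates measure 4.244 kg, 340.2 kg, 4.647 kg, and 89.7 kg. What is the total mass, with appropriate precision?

438.8 kg

4.244 kg + 340.2 kg + 4.647 kg + 89.7 kg = 438.791 kg.
Addition/subtraction keeps the fewest decimal places: 4.244 → 3 decimal places, 340.2 → 1 decimal place, 4.647 → 3 decimal places, 89.7 → 1 decimal place; limit is 1.
Rounded to 1 decimal place: 438.8 kg.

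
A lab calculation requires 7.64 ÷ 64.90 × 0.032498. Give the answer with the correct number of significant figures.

0.00383

7.64 ÷ 64.90 × 0.032498 = 0.00382565053929…
Multiplication/division keeps the fewest significant figures: 7.64 → 3 s.f., 64.90 → 4 s.f., 0.032498 → 5 s.f.; limit is 3.
Rounded to 3 significant figures: 0.00383.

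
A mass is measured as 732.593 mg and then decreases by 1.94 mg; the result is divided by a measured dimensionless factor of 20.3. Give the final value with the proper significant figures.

36.0 mg

732.593 mg − 1.94 mg = 730.653 mg; the difference is limited to 2 decimal places (5 s.f.).
Carrying full precision, 730.653 ÷ 20.3 = 35.9927586207… mg; 20.3 has 3 s.f., so the result keeps min(5, 3) = 3 s.f.
Rounded to 3 significant figures: 36.0 mg.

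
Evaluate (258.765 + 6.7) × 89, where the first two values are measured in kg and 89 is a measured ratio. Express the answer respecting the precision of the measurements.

2.4 × 10⁴ kg

258.765 kg + 6.7 kg = 265.465 kg; the sum is limited to 1 decimal place (4 s.f.).
Carrying full precision, 265.465 × 89 = 23626.385 kg; 89 has 2 s.f., so the result keeps min(4, 2) = 2 s.f.
Rounded to 2 significant figures: 2.4 × 10⁴ kg.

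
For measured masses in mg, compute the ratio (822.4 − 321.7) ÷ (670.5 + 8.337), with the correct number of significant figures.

822.4 − 321.7 = 500.7, limited to 1 d.p. → 4 s.f.; 670.5 + 8.337 = 678.837, limited to 1 d.p. → 4 s.f.
Carrying full precision, 500.7 ÷ 678.837 = 0.737585016727…; keep min(4, 4) = 4 s.f.
Rounded to 4 significant figures: 0.7376.

0.7376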